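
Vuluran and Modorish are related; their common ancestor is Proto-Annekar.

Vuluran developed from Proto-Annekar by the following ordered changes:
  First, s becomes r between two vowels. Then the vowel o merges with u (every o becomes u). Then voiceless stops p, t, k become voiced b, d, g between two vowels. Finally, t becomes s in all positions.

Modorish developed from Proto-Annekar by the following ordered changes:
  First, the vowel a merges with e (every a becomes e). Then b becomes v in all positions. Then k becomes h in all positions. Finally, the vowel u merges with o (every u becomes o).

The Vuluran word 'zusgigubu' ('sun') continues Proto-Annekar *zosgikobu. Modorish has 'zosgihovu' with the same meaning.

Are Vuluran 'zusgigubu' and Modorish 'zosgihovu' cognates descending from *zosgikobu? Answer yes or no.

no

Derive the expected Modorish reflex of *zosgikobu:
Modorish: start from *zosgikobu.
  rule 1: no change — zosgikobu
  rule 2 (unconditioned shift): zosgikobu → zosgikovu
  rule 3 (unconditioned shift): zosgikovu → zosgihovu
  rule 4 (vowel merger): zosgihovu → zosgihovo
  ⇒ Modorish zosgihovo
The regular Modorish reflex would be 'zosgihovo', but the attested form is 'zosgihovu'. The correspondence is irregular, so they are not cognates (the Modorish form has a different source).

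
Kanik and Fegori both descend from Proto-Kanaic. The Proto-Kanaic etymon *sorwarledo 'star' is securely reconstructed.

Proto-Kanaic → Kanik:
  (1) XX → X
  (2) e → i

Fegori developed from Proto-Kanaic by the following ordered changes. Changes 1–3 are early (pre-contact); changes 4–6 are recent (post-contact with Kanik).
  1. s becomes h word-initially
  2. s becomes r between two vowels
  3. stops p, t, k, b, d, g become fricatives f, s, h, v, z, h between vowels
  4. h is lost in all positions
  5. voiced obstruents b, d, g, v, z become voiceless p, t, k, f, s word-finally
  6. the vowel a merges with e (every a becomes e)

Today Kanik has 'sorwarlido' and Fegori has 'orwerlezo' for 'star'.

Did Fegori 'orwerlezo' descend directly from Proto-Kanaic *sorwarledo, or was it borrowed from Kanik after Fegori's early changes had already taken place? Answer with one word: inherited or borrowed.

inherited

If inherited, *sorwarledo would pass through all of Fegori's changes:
Fegori: *sorwarledo > horwarledo > horwarlezo > orwarlezo > orwerlezo  (by debuccalisation, intervocalic lenition, h-loss, vowel merger)
If borrowed from Kanik 'sorwarlido' after the early changes, it would undergo only the recent ones:
  rule 4 (h-loss): no change (sorwarlido)
  rule 5 (final devoicing): no change (sorwarlido)
  rule 6 (vowel merger): sorwarlido → sorwerlido
  ⇒ as a loan: sorwerlido
Fegori 'orwerlezo' matches the inherited outcome exactly, so it is an inherited cognate, not a loan.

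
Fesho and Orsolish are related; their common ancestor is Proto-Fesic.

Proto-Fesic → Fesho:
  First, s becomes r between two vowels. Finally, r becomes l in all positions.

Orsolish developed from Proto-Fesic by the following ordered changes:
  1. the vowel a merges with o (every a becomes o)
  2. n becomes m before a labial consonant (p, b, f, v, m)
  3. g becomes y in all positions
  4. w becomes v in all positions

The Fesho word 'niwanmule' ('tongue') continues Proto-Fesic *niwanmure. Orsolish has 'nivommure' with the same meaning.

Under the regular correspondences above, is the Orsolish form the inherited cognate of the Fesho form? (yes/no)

yes

Derive the expected Orsolish reflex of *niwanmure:
Orsolish: *niwanmure > niwonmure > niwommure > nivommure  (by vowel merger, nasal place assimilation, unconditioned shift)
Orsolish 'nivommure' matches the regular reflex exactly, so the pair is cognate.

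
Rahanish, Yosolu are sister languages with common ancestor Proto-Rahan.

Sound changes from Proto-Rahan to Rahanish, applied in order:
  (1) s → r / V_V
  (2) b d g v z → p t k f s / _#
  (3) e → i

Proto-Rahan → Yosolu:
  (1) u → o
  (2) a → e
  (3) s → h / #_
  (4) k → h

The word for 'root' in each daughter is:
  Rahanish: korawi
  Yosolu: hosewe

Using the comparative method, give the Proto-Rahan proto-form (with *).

Position 4: Rahanish has a, Yosolu has e. Rahanish preserves a here (none of its changes turn any other segment into a), so the proto-segment is *a.
Position 1: Rahanish has k, Yosolu has h. Taking the neighbouring segments as reconstructed: Rahanish k can only go back to *k; Yosolu h could go back to *k or *s or *h — the one source consistent with every daughter is *k.
Position 3: Rahanish has r, Yosolu has s. Yosolu preserves s here (none of its changes turn any other segment into s), so the proto-segment is *s.
Verify the candidate proto-form against each daughter:
Rahanish: *kosawe
  kosawe → korawe   [rhotacism]
  korawe (rule 2 does not apply)
  korawe → korawi   [vowel merger]
  giving Rahanish korawi.
Yosolu: *kosawe
  kosawe (rule 1 does not apply)
  kosawe → kosewe   [vowel merger]
  kosewe (rule 3 does not apply)
  kosewe → hosewe   [unconditioned shift]
  giving Yosolu hosewe.
Only *kosawe yields all of Rahanish korawi, Yosolu hosewe.

*kosawe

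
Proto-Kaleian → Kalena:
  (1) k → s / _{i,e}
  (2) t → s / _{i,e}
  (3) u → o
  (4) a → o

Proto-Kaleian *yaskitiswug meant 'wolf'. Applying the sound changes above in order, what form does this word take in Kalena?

Kalena: *yaskitiswug > yassitiswug > yassisiswug > yassisiswog > yossisiswog  (by palatalisation, palatalisation, vowel merger, vowel merger)

yossisiswog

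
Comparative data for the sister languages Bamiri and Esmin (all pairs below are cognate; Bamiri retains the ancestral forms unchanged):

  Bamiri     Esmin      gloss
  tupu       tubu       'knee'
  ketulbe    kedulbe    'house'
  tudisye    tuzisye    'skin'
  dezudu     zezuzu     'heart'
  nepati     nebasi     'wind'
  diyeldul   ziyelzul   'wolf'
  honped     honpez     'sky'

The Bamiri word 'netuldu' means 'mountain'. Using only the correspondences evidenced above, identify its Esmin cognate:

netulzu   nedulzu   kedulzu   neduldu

nedulzu

ketulbe ~ kedulbe — Bamiri t corresponds to Esmin d between vowels (before a back vowel).
diyeldul ~ ziyelzul — Bamiri d corresponds to Esmin z after a consonant, before a back vowel.
Applying these to Bamiri 'netuldu':
  netuldu → neduldu   (t→d between vowels (before a back vowel))
  neduldu → nedulzu   (d→z after a consonant, before a back vowel)
So the Esmin cognate is 'nedulzu'.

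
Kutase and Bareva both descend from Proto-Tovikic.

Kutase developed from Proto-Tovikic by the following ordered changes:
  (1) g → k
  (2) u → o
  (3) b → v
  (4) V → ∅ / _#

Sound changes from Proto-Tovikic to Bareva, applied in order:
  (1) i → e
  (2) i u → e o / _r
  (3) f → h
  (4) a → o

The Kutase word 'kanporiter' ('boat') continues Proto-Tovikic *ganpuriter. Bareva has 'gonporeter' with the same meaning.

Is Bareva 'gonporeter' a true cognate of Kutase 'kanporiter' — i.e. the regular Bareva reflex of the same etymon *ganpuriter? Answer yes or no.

Derive the expected Bareva reflex of *ganpuriter:
Bareva: start from *ganpuriter.
  rule 1 (vowel merger): ganpuriter → ganpureter
  rule 2 (pre-rhotic lowering): ganpureter → ganporeter
  rule 3: no change — ganporeter
  rule 4 (vowel merger): ganporeter → gonporeter
  ⇒ Bareva gonporeter
Bareva 'gonporeter' matches the regular reflex exactly, so the pair is cognate.

yes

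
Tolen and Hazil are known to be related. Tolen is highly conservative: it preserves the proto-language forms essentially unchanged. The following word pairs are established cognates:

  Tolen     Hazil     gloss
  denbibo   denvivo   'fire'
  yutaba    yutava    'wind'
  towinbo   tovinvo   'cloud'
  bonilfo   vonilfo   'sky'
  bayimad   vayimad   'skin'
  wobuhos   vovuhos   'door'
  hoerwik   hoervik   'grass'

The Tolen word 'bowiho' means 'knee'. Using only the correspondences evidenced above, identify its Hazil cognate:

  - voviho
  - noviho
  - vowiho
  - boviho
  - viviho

voviho

bonilfo ~ vonilfo — Tolen b corresponds to Hazil v word-initially before a back vowel.
towinbo ~ tovinvo — Tolen w corresponds to Hazil v between vowels (before a front vowel).
Applying these to Tolen 'bowiho':
  bowiho → vowiho   (b→v word-initially before a back vowel)
  vowiho → voviho   (w→v between vowels (before a front vowel))
So the Hazil cognate is 'voviho'.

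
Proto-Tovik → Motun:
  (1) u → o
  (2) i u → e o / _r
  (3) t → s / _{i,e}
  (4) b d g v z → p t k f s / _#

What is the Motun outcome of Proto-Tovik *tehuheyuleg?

Motun: start from *tehuheyuleg.
  rule 1 (vowel merger): tehuheyuleg → tehoheyoleg
  rule 2: no change — tehoheyoleg
  rule 3 (palatalisation): tehoheyoleg → sehoheyoleg
  rule 4 (final devoicing): sehoheyoleg → sehoheyolek
  ⇒ Motun sehoheyolek

sehoheyolek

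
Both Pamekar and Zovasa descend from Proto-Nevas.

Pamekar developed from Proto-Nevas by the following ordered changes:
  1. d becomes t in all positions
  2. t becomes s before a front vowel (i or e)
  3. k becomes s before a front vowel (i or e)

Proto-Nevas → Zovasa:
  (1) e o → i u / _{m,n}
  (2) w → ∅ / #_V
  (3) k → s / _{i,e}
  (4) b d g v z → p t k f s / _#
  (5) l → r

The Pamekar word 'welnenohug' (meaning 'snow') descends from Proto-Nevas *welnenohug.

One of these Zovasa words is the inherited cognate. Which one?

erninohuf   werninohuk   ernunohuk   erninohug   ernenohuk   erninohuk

erninohuk

Zovasa: *welnenohug
  welnenohug → welninohug   [pre-nasal raising]
  welninohug → elninohug   [glide loss]
  elninohug (rule 3 does not apply)
  elninohug → elninohuk   [final devoicing]
  elninohuk → erninohuk   [unconditioned shift]
  giving Zovasa erninohuk.
Among the options, 'erninohuk' alone shows every Zovasa change applied in order.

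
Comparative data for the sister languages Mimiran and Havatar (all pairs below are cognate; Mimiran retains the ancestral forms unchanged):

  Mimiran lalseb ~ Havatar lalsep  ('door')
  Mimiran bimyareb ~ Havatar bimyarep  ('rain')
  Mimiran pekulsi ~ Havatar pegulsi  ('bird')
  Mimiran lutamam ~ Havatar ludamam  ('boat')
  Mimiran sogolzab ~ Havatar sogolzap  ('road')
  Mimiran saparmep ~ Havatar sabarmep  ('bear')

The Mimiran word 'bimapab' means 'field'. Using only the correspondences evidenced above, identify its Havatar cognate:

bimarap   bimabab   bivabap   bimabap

saparmep ~ sabarmep — Mimiran p corresponds to Havatar b between vowels (before a back vowel).
lalseb ~ lalsep, bimyareb ~ bimyarep — Mimiran b corresponds to Havatar p word-finally.
Applying these to Mimiran 'bimapab':
  bimapab → bimabab   (p→b between vowels (before a back vowel))
  bimabab → bimabap   (b→p word-finally)
So the Havatar cognate is 'bimabap'.

bimabap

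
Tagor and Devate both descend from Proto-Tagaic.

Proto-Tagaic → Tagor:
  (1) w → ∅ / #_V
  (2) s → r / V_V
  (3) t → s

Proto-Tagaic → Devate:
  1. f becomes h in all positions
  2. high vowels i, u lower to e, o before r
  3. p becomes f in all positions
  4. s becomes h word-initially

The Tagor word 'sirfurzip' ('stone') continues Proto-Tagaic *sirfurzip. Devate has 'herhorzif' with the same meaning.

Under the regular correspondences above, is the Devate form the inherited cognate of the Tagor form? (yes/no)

Derive the expected Devate reflex of *sirfurzip:
Devate: *sirfurzip
  sirfurzip → sirhurzip   [unconditioned shift]
  sirhurzip → serhorzip   [pre-rhotic lowering]
  serhorzip → serhorzif   [unconditioned shift]
  serhorzif → herhorzif   [debuccalisation]
  giving Devate herhorzif.
Devate 'herhorzif' matches the regular reflex exactly, so the pair is cognate.

yes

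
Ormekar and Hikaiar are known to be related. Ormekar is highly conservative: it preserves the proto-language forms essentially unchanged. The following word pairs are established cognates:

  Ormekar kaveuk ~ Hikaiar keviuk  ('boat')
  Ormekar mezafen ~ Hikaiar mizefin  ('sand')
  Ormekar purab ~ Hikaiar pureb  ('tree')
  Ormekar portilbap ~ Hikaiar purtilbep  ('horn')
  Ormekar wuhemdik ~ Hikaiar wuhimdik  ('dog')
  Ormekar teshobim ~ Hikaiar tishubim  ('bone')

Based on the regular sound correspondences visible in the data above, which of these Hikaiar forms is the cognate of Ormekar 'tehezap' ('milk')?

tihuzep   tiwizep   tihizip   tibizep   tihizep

tihizep

mezafen ~ mizefin, teshobim ~ tishubim — Ormekar e corresponds to Hikaiar i after a consonant, before a consonant other than r, m, n, p, b, f, v.
portilbap ~ purtilbep — Ormekar a corresponds to Hikaiar e after a consonant, before a labial obstruent.
Applying these to Ormekar 'tehezap':
  tehezap → tihezap   (e→i after a consonant, before a consonant other than r, m, n, p, b, f, v)
  tihezap → tihizap   (e→i after a consonant, before a consonant other than r, m, n, p, b, f, v)
  tihizap → tihizep   (a→e after a consonant, before a labial obstruent)
So the Hikaiar cognate is 'tihizep'.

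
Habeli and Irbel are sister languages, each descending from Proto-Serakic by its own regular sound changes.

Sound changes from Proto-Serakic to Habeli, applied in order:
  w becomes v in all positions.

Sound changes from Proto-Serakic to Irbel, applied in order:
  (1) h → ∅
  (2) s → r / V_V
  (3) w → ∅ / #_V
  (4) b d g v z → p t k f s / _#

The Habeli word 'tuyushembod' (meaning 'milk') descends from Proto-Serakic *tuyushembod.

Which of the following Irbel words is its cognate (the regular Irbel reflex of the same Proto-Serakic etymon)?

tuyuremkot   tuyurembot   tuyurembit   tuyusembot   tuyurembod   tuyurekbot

tuyurembot

Irbel: *tuyushembod > tuyusembod > tuyurembod > tuyurembot  (by h-loss, rhotacism, final devoicing)
Among the options, 'tuyurembot' alone shows every Irbel change applied in order.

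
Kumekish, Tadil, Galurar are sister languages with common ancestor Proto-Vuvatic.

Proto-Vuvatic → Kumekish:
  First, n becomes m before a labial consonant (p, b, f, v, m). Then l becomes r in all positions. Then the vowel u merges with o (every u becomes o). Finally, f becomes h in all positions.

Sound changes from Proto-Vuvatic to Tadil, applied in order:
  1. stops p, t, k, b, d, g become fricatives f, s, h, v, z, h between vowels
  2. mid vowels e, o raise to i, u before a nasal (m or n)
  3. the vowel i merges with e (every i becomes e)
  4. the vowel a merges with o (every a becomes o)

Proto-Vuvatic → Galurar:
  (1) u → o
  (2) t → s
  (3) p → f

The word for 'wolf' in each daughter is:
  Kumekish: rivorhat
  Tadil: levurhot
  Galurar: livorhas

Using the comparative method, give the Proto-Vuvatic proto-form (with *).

*livurhat

Position 4: Kumekish has o, Tadil has u, Galurar has o. Taking the neighbouring segments as reconstructed: Kumekish o could go back to *o or *u; Tadil u can only go back to *u; Galurar o could go back to *o or *u — the one source consistent with every daughter is *u.
Position 1: Kumekish has r, Tadil has l, Galurar has l. Tadil preserves l here (none of its changes turn any other segment into l), so the proto-segment is *l.
Position 2: Kumekish has i, Tadil has e, Galurar has i. Kumekish preserves i here (none of its changes turn any other segment into i), so the proto-segment is *i.
This points to *livurhat. Verify forward in each daughter:
Kumekish: *livurhat > rivurhat > rivorhat  (by unconditioned shift, vowel merger)
Tadil: *livurhat > levurhat > levurhot  (by vowel merger, vowel merger)
Galurar: *livurhat
  livurhat → livorhat   [vowel merger]
  livorhat → livorhas   [unconditioned shift]
  livorhas (rule 3 does not apply)
  giving Galurar livorhas.
Only *livurhat yields all of Kumekish rivorhat, Tadil levurhot, Galurar livorhas.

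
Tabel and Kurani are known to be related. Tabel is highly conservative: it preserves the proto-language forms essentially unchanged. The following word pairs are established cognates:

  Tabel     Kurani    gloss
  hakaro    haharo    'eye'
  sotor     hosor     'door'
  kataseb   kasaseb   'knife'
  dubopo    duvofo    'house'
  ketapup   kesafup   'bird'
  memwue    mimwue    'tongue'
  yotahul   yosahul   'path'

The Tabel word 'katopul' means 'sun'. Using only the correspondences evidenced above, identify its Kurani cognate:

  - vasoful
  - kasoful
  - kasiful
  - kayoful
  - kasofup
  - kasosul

kasoful

sotor ~ hosor — Tabel t corresponds to Kurani s between vowels (before a back vowel).
ketapup ~ kesafup — Tabel p corresponds to Kurani f between vowels (before a back vowel).
Applying these to Tabel 'katopul':
  katopul → kasopul   (t→s between vowels (before a back vowel))
  kasopul → kasoful   (p→f between vowels (before a back vowel))
So the Kurani cognate is 'kasoful'.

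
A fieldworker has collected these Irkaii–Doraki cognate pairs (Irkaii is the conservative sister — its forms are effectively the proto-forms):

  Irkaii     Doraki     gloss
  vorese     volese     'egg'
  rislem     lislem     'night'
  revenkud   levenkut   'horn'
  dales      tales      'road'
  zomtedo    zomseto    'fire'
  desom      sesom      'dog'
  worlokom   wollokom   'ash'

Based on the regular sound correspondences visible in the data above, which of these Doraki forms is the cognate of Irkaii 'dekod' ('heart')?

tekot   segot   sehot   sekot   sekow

sekot

desom ~ sesom — Irkaii d corresponds to Doraki s word-initially before a front vowel.
revenkud ~ levenkut — Irkaii d corresponds to Doraki t word-finally.
Applying these to Irkaii 'dekod':
  dekod → sekod   (d→s word-initially before a front vowel)
  sekod → sekot   (d→t word-finally)
So the Doraki cognate is 'sekot'.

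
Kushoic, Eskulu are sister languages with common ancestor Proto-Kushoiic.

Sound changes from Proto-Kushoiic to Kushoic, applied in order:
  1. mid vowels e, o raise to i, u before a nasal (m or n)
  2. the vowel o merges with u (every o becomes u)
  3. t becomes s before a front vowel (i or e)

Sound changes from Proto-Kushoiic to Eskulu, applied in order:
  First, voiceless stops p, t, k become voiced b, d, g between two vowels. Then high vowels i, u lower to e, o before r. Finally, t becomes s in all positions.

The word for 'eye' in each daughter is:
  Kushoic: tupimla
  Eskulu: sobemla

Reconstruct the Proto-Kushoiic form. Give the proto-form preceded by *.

Position 4: Kushoic has i, Eskulu has e. Taking the neighbouring segments as reconstructed: Kushoic i could go back to *e or *i; Eskulu e can only go back to *e — the one source consistent with every daughter is *e.
Position 3: Kushoic has p, Eskulu has b. Kushoic preserves p here (none of its changes turn any other segment into p), so the proto-segment is *p.
Position 1: Kushoic has t, Eskulu has s. Kushoic preserves t here (none of its changes turn any other segment into t), so the proto-segment is *t.
Verify the candidate proto-form against each daughter:
Kushoic: *topemla
  topemla → topimla   [pre-nasal raising]
  topimla → tupimla   [vowel merger]
  tupimla (rule 3 does not apply)
  giving Kushoic tupimla.
Eskulu: *topemla
  topemla → tobemla   [intervocalic voicing]
  tobemla (rule 2 does not apply)
  tobemla → sobemla   [unconditioned shift]
  giving Eskulu sobemla.
No other proto-form is consistent with every reflex, so the reconstruction is *topemla.

*topemla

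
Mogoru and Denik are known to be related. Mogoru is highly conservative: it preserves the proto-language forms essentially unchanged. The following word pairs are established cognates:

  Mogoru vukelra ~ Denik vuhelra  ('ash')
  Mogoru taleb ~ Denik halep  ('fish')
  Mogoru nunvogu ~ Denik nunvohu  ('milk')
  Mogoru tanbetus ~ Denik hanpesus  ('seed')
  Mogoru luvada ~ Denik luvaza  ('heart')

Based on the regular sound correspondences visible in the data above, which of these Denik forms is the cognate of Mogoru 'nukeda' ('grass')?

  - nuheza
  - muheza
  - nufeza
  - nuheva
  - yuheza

nuheza

vukelra ~ vuhelra — Mogoru k corresponds to Denik h between vowels (before a front vowel).
luvada ~ luvaza — Mogoru d corresponds to Denik z between vowels (before a back vowel).
Applying these to Mogoru 'nukeda':
  nukeda → nuheda   (k→h between vowels (before a front vowel))
  nuheda → nuheza   (d→z between vowels (before a back vowel))
So the Denik cognate is 'nuheza'.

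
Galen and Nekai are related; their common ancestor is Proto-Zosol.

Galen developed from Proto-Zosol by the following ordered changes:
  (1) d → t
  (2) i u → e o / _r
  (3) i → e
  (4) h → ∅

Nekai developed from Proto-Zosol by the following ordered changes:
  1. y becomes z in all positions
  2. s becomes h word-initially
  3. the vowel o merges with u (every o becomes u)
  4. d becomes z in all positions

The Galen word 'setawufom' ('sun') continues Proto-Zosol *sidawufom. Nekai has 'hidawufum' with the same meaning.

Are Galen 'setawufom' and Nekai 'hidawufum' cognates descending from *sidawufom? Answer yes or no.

Derive the expected Nekai reflex of *sidawufom:
Nekai: start from *sidawufom.
  rule 1: no change — sidawufom
  rule 2 (debuccalisation): sidawufom → hidawufom
  rule 3 (vowel merger): hidawufom → hidawufum
  rule 4 (unconditioned shift): hidawufum → hizawufum
  ⇒ Nekai hizawufum
The regular Nekai reflex would be 'hizawufum', but the attested form is 'hidawufum'. The correspondence is irregular, so they are not cognates (the Nekai form has a different source).

no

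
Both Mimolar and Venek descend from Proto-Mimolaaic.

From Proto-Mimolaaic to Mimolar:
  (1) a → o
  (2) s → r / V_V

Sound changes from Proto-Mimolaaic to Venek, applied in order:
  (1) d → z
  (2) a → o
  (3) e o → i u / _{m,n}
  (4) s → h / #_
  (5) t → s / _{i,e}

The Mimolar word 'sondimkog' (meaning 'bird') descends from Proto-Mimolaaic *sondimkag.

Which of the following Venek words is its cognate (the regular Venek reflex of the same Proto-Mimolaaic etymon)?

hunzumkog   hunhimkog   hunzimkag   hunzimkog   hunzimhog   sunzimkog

hunzimkog

Venek: *sondimkag > sonzimkag > sonzimkog > sunzimkog > hunzimkog  (by unconditioned shift, vowel merger, pre-nasal raising, debuccalisation)
Only 'hunzimkog' matches the regular Venek development of *sondimkag.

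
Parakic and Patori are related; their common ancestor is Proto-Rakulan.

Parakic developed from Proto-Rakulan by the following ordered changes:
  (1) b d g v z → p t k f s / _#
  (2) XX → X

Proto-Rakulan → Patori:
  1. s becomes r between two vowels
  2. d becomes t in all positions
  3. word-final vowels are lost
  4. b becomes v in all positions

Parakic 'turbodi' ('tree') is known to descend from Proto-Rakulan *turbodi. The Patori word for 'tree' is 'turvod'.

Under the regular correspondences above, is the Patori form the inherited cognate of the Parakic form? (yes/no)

Derive the expected Patori reflex of *turbodi:
Patori: start from *turbodi.
  rule 1: no change — turbodi
  rule 2 (unconditioned shift): turbodi → turboti
  rule 3 (apocope): turboti → turbot
  rule 4 (unconditioned shift): turbot → turvot
  ⇒ Patori turvot
The regular Patori reflex would be 'turvot', but the attested form is 'turvod'. The correspondence is irregular, so they are not cognates (the Patori form has a different source).

no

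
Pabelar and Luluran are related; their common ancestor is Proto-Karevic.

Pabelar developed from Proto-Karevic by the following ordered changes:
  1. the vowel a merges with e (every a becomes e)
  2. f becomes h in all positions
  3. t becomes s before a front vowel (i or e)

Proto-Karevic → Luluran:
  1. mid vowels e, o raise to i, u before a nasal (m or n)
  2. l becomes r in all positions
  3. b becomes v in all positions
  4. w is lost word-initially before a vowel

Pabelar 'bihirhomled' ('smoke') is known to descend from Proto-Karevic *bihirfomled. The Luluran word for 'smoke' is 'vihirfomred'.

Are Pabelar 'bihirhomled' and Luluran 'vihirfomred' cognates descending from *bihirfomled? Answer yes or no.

Derive the expected Luluran reflex of *bihirfomled:
Luluran: start from *bihirfomled.
  rule 1 (pre-nasal raising): bihirfomled → bihirfumled
  rule 2 (unconditioned shift): bihirfumled → bihirfumred
  rule 3 (unconditioned shift): bihirfumred → vihirfumred
  rule 4: no change — vihirfumred
  ⇒ Luluran vihirfumred
The regular Luluran reflex would be 'vihirfumred', but the attested form is 'vihirfomred'. The correspondence is irregular, so they are not cognates (the Luluran form has a different source).

no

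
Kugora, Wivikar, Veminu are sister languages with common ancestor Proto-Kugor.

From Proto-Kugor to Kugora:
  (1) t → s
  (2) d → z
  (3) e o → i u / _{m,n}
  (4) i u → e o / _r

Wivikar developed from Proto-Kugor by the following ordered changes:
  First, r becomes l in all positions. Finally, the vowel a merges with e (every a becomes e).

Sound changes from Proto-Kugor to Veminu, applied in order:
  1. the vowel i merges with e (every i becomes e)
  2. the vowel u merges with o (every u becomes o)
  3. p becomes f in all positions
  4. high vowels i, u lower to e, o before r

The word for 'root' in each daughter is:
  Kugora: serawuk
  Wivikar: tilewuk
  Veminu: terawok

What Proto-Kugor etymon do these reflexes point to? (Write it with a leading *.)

*tirawuk

Position 4: Kugora has a, Wivikar has e, Veminu has a. Kugora preserves a here (none of its changes turn any other segment into a), so the proto-segment is *a.
Position 2: Kugora has e, Wivikar has i, Veminu has e. Wivikar preserves i here (none of its changes turn any other segment into i), so the proto-segment is *i.
Verify the candidate proto-form against each daughter:
Kugora: *tirawuk > sirawuk > serawuk  (by unconditioned shift, pre-rhotic lowering)
Wivikar: *tirawuk > tilawuk > tilewuk  (by unconditioned shift, vowel merger)
Veminu: *tirawuk
  tirawuk → terawuk   [vowel merger]
  terawuk → terawok   [vowel merger]
  terawok (rule 3 does not apply)
  terawok (rule 4 does not apply)
  giving Veminu terawok.
*tirawuk is the unique common source.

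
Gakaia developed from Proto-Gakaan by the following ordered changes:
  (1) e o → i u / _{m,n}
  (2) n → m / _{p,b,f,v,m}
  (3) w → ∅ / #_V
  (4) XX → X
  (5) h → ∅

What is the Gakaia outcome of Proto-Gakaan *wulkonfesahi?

Gakaia: *wulkonfesahi > wulkunfesahi > wulkumfesahi > ulkumfesahi > ulkumfesai  (by pre-nasal raising, nasal place assimilation, glide loss, h-loss)

ulkumfesai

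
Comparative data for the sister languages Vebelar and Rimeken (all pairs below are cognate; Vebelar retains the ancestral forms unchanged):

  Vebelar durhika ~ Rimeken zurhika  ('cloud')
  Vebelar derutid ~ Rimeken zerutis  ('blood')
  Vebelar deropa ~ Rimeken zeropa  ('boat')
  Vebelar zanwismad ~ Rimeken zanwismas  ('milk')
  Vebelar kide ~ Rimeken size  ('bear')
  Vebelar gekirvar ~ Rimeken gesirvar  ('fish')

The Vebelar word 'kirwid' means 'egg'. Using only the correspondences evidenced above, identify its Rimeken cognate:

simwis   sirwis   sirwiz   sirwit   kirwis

kide ~ size — Vebelar k corresponds to Rimeken s word-initially before a front vowel.
derutid ~ zerutis, zanwismad ~ zanwismas — Vebelar d corresponds to Rimeken s word-finally.
Applying these to Vebelar 'kirwid':
  kirwid → sirwid   (k→s word-initially before a front vowel)
  sirwid → sirwis   (d→s word-finally)
So the Rimeken cognate is 'sirwis'.

sirwis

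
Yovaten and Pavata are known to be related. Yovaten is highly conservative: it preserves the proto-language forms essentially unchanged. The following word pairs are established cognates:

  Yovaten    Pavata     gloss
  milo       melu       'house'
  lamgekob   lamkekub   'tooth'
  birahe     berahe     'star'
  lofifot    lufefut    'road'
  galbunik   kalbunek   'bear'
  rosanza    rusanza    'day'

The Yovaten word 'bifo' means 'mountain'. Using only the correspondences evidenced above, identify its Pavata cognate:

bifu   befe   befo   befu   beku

befu

lofifot ~ lufefut — Yovaten i corresponds to Pavata e after a consonant, before a labial obstruent.
milo ~ melu — Yovaten o corresponds to Pavata u word-finally.
Applying these to Yovaten 'bifo':
  bifo → befo   (i→e after a consonant, before a labial obstruent)
  befo → befu   (o→u word-finally)
So the Pavata cognate is 'befu'.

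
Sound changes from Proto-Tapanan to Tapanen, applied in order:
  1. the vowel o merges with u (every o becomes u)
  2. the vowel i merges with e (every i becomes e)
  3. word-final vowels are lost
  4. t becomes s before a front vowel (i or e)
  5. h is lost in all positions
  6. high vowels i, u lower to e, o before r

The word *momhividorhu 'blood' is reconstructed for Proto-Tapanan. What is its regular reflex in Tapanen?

Tapanen: *momhividorhu
  momhividorhu → mumhividurhu   [vowel merger]
  mumhividurhu → mumhevedurhu   [vowel merger]
  mumhevedurhu → mumhevedurh   [apocope]
  mumhevedurh (rule 4 does not apply)
  mumhevedurh → mumevedur   [h-loss]
  mumevedur → mumevedor   [pre-rhotic lowering]
  giving Tapanen mumevedor.

mumevedor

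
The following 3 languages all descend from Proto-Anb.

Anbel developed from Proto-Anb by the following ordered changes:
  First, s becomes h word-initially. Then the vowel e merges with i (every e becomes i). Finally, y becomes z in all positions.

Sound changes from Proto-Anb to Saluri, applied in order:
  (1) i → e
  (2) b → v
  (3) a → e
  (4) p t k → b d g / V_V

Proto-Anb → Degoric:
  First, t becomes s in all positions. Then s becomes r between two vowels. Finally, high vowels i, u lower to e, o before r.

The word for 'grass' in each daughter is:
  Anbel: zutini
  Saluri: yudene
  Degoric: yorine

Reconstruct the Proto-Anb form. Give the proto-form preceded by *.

Position 3: Anbel has t, Saluri has d, Degoric has r. Anbel preserves t here (none of its changes turn any other segment into t), so the proto-segment is *t.
Position 6: Anbel has i, Saluri has e, Degoric has e. Taking the neighbouring segments as reconstructed: Anbel i could go back to *e or *i; Saluri e could go back to *a or *e or *i; Degoric e can only go back to *e — the one source consistent with every daughter is *e.
Position 4: Anbel has i, Saluri has e, Degoric has i. Degoric preserves i here (none of its changes turn any other segment into i), so the proto-segment is *i.
This points to *yutine. Verify forward in each daughter:
Anbel: start from *yutine.
  rule 1: no change — yutine
  rule 2 (vowel merger): yutine → yutini
  rule 3 (unconditioned shift): yutini → zutini
  ⇒ Anbel zutini
Saluri: *yutine > yutene > yudene  (by vowel merger, intervocalic voicing)
Degoric: *yutine > yusine > yurine > yorine  (by unconditioned shift, rhotacism, pre-rhotic lowering)
Only *yutine yields all of Anbel zutini, Saluri yudene, Degoric yorine.

*yutine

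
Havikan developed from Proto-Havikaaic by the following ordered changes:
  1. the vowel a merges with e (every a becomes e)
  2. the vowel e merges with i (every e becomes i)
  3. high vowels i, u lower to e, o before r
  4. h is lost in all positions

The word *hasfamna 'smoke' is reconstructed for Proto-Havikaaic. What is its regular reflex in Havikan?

Havikan: *hasfamna > hesfemne > hisfimni > isfimni  (by vowel merger, vowel merger, h-loss)

isfimni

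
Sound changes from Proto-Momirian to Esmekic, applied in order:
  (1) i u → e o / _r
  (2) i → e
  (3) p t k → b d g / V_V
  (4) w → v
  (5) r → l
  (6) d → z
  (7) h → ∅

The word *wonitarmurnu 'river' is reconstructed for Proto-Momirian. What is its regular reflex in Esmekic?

vonezalmolnu

Esmekic: *wonitarmurnu > wonitarmornu > wonetarmornu > wonedarmornu > vonedarmornu > vonedalmolnu > vonezalmolnu  (by pre-rhotic lowering, vowel merger, intervocalic voicing, unconditioned shift, unconditioned shift, unconditioned shift)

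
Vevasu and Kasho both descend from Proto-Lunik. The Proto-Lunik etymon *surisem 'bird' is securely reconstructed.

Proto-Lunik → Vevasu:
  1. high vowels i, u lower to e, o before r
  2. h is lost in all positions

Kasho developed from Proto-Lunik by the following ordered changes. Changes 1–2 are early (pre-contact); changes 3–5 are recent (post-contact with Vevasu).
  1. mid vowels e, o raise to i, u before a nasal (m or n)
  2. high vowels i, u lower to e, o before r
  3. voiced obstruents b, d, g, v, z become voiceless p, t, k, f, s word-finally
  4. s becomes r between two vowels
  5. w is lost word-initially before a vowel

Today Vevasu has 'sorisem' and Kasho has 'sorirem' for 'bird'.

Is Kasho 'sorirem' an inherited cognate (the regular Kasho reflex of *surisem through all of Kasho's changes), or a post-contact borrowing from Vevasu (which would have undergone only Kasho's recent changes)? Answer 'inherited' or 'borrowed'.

borrowed

If inherited, *surisem would pass through all of Kasho's changes:
Kasho: *surisem > surisim > sorisim > soririm  (by pre-nasal raising, pre-rhotic lowering, rhotacism)
If borrowed from Vevasu 'sorisem' after the early changes, it would undergo only the recent ones:
  rule 3 (final devoicing): no change (sorisem)
  rule 4 (rhotacism): sorisem → sorirem
  rule 5 (glide loss): no change (sorirem)
  ⇒ as a loan: sorirem
Kasho 'sorirem' matches the loan outcome 'sorirem', not the inherited 'soririm' — it skipped the early Kasho changes, so it was borrowed from Vevasu.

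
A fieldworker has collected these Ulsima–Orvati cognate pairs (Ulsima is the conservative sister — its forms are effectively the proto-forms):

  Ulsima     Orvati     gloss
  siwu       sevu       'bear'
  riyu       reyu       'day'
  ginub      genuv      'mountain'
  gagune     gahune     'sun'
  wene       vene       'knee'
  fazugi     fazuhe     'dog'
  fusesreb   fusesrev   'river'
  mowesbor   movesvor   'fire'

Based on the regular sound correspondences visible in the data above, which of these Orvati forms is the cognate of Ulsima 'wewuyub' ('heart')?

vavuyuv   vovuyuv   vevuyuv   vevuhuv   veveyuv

vevuyuv

wene ~ vene — Ulsima w corresponds to Orvati v word-initially before a front vowel.
siwu ~ sevu — Ulsima w corresponds to Orvati v between vowels (before a back vowel).
ginub ~ genuv, fusesreb ~ fusesrev — Ulsima b corresponds to Orvati v word-finally.
Applying these to Ulsima 'wewuyub':
  wewuyub → vewuyub   (w→v word-initially before a front vowel)
  vewuyub → vevuyub   (w→v between vowels (before a back vowel))
  vevuyub → vevuyuv   (b→v word-finally)
So the Orvati cognate is 'vevuyuv'.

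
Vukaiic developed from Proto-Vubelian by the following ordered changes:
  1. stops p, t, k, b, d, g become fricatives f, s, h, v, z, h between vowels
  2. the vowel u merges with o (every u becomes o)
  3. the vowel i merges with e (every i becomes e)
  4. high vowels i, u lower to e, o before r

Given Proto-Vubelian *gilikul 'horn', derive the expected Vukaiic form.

gelehol

Vukaiic: *gilikul
  gilikul → gilihul   [intervocalic lenition]
  gilihul → gilihol   [vowel merger]
  gilihol → gelehol   [vowel merger]
  gelehol (rule 4 does not apply)
  giving Vukaiic gelehol.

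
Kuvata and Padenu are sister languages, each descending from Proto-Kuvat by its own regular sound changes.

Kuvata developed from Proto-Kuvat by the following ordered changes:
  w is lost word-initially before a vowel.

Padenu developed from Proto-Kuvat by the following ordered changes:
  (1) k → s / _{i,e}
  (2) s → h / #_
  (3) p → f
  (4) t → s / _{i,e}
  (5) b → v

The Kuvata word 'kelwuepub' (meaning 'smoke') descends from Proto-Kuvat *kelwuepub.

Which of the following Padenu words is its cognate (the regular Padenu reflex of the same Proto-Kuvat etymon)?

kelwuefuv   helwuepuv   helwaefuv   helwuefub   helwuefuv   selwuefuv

Padenu: *kelwuepub
  kelwuepub → selwuepub   [palatalisation]
  selwuepub → helwuepub   [debuccalisation]
  helwuepub → helwuefub   [unconditioned shift]
  helwuefub (rule 4 does not apply)
  helwuefub → helwuefuv   [unconditioned shift]
  giving Padenu helwuefuv.
The other candidates each miss or misapply at least one Padenu change.

helwuefuv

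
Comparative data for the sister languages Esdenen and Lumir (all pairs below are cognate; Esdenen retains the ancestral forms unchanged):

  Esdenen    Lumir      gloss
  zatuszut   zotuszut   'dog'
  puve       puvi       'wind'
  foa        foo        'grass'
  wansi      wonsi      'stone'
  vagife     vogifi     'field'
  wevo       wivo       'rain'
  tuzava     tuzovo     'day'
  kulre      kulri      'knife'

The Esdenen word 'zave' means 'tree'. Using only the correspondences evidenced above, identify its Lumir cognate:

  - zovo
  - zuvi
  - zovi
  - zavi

tuzava ~ tuzovo — Esdenen a corresponds to Lumir o after a consonant, before a labial obstruent.
puve ~ puvi, vagife ~ vogifi — Esdenen e corresponds to Lumir i word-finally.
Applying these to Esdenen 'zave':
  zave → zove   (a→o after a consonant, before a labial obstruent)
  zove → zovi   (e→i word-finally)
So the Lumir cognate is 'zovi'.

zovi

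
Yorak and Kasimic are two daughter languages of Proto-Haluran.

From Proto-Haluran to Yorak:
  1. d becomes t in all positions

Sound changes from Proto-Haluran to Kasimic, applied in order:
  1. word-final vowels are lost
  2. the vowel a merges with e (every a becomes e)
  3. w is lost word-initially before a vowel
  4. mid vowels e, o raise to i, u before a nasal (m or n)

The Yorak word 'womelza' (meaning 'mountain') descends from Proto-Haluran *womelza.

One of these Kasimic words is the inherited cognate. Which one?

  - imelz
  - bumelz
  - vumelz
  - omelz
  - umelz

Kasimic: *womelza
  womelza → womelz   [apocope]
  womelz (rule 2 does not apply)
  womelz → omelz   [glide loss]
  omelz → umelz   [pre-nasal raising]
  giving Kasimic umelz.

umelz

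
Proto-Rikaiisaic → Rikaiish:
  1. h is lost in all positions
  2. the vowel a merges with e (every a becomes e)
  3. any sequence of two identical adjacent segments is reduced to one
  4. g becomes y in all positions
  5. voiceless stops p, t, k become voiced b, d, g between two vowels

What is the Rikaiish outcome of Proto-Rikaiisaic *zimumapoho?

Rikaiish: *zimumapoho
  zimumapoho → zimumapoo   [h-loss]
  zimumapoo → zimumepoo   [vowel merger]
  zimumepoo → zimumepo   [degemination]
  zimumepo (rule 4 does not apply)
  zimumepo → zimumebo   [intervocalic voicing]
  giving Rikaiish zimumebo.

zimumebo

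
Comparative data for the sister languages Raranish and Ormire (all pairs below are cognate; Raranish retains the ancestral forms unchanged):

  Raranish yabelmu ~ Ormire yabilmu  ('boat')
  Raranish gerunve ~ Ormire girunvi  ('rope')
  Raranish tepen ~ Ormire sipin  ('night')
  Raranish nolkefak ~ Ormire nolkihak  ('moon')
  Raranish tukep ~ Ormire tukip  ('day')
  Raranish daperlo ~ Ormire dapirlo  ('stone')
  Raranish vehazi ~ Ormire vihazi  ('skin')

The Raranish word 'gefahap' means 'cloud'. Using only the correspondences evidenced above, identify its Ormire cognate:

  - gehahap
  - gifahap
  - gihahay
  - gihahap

gihahap

nolkefak ~ nolkihak — Raranish e corresponds to Ormire i after a consonant, before a labial obstruent.
nolkefak ~ nolkihak — Raranish f corresponds to Ormire h between vowels (before a back vowel).
Applying these to Raranish 'gefahap':
  gefahap → gifahap   (e→i after a consonant, before a labial obstruent)
  gifahap → gihahap   (f→h between vowels (before a back vowel))
So the Ormire cognate is 'gihahap'.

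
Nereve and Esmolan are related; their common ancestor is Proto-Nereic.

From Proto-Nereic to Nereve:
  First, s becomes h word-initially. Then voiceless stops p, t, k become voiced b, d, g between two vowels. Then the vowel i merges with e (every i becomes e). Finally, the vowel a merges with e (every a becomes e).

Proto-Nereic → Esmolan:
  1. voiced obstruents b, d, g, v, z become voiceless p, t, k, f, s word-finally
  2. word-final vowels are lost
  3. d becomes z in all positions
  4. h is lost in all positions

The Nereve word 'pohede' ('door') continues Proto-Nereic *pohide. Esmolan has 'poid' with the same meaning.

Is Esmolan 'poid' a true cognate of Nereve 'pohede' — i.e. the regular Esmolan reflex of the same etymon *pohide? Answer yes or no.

no

Derive the expected Esmolan reflex of *pohide:
Esmolan: *pohide
  pohide (rule 1 does not apply)
  pohide → pohid   [apocope]
  pohid → pohiz   [unconditioned shift]
  pohiz → poiz   [h-loss]
  giving Esmolan poiz.
The regular Esmolan reflex would be 'poiz', but the attested form is 'poid'. The correspondence is irregular, so they are not cognates (the Esmolan form has a different source).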